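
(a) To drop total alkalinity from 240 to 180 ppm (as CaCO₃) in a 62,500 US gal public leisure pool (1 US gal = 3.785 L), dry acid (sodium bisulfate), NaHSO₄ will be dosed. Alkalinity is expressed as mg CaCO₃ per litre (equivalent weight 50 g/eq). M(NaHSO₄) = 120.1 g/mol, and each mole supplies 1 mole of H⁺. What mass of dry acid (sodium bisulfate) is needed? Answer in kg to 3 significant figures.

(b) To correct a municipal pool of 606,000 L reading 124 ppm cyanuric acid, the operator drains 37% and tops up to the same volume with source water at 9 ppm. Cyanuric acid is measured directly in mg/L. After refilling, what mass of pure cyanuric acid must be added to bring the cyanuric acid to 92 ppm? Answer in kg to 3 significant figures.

(a) Volume: 62,500 US gal × 3.785 L/gal = 236,562 L.
(a) Alkalinity to neutralize: (240 − 180) = 60 mg/L as CaCO₃ × 236,562 L = 14,190 g as CaCO₃.
(a) Equivalents of H⁺ required: 14,190 ÷ 50 g/eq = 283.9 eq = 283.9 mol NaHSO₄.
(a) Mass of NaHSO₄: 283.9 × 120.1 = 34,090 g.

(b) After draining 37% and refilling: 124 × 0.63 + 9 × 0.37 = 81.45 ppm.
(b) Deficit to target: 92 − 81.45 = 10.55 mg/L.
(b) Mass: 10.55 mg/L × 606,000 L = 6393 g cyanuric acid.

(a) 34.1 kg; (b) 6.39 kg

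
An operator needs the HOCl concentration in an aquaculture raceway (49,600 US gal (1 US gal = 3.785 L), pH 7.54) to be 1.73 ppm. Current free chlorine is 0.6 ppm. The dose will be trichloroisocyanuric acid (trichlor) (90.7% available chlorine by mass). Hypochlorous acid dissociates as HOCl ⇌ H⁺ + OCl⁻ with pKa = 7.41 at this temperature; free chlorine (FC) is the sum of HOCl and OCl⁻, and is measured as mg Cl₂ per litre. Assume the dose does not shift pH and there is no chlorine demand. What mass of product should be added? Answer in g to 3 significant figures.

717 g

Volume: 49,600 US gal × 3.785 L/gal = 187,736 L.
[OCl⁻]/[HOCl] = 10^(pH − pKa) = 10^(7.54 − 7.41) = 1.349; fraction as HOCl = 1/(1 + 1.349) = 0.4257.
Free chlorine required for 1.73 ppm HOCl: 1.73 / 0.4257 = 4.064 ppm.
FC to add: 4.064 − 0.6 = 3.464 mg/L as Cl₂.
Cl₂ equivalent: 3.464 mg/L × 187,736 L = 650.3 g.
Product at 90.7% available Cl: 650.3 / 0.907 = 716.9 g.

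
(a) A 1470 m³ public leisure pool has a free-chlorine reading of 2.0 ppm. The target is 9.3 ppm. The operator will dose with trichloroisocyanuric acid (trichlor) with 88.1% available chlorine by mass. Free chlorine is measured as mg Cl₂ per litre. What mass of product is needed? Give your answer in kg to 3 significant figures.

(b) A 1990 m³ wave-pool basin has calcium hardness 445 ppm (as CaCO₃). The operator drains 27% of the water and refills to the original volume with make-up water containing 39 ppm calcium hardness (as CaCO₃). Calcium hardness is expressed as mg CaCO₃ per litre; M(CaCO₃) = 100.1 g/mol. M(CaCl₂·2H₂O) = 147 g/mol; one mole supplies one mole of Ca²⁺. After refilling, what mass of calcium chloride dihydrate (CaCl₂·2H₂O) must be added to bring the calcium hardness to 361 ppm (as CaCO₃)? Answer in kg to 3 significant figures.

(a) 12.2 kg; (b) 74.9 kg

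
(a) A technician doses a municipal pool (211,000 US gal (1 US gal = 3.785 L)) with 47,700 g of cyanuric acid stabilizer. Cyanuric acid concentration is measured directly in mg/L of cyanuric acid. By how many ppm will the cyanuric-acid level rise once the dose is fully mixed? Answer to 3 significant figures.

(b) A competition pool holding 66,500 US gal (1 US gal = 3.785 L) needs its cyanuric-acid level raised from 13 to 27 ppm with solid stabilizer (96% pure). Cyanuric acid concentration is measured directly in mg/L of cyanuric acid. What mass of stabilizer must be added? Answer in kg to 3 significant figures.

(a) 59.7 ppm; (b) 3.67 kg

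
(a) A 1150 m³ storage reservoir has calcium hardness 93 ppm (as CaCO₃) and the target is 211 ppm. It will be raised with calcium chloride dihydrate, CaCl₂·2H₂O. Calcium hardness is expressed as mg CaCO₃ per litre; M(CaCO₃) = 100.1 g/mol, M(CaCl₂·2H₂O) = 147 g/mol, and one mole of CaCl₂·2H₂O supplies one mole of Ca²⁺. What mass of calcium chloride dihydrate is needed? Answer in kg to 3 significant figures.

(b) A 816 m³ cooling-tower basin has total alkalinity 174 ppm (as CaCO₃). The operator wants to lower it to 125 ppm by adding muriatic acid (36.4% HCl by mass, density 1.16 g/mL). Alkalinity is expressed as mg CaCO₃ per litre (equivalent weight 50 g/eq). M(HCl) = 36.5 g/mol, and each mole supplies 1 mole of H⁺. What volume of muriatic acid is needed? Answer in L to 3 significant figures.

(a) Volume: 1150 m³ = 1,150,000 L.
(a) Hardness to add: (211 − 93) = 118 mg/L as CaCO₃ × 1,150,000 L = 135,700 g as CaCO₃.
(a) Moles of Ca²⁺ (1 mol Ca²⁺ ≡ 1 mol CaCO₃): 135,700 / 100.1 g/mol = 1356 mol.
(a) Mass of CaCl₂·2H₂O: 1356 × 147 = 199,300 g.

(b) Volume: 816 m³ = 816,000 L.
(b) Alkalinity to neutralize: (174 − 125) = 49 mg/L as CaCO₃ × 816,000 L = 39,980 g as CaCO₃.
(b) Equivalents of H⁺ required: 39,980 ÷ 50 g/eq = 799.7 eq = 799.7 mol HCl.
(b) Mass of HCl: 799.7 × 36.5 = 29,190 g.
(b) Mass of 36.4% solution: 29,190 / 0.364 = 80,190 g.
(b) Volume: 80,190 g ÷ 1.16 g/mL = 69,130 mL.

(a) 199 kg; (b) 69.1 L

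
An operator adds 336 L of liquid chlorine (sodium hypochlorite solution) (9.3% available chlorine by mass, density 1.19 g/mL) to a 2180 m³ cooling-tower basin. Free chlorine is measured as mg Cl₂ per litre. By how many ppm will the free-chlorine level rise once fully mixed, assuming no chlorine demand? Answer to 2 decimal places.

17.06 ppm

Volume: 2180 m³ = 2,180,000 L.
Mass of solution: 336 L × 1000 mL/L × 1.19 g/mL = 399,800 g.
Available chlorine delivered: 399,800 g × 0.093 = 37,190 g as Cl₂.
Concentration rise: 37,190 g / 2,180,000 L = 17.06 mg/L = 17.06 ppm.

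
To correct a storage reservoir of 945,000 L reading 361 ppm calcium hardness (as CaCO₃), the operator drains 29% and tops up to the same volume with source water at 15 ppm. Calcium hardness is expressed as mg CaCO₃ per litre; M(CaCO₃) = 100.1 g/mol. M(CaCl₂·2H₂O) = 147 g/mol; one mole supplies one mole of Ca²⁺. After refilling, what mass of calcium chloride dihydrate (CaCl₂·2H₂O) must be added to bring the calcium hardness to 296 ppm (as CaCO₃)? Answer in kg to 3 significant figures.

49.0 kg

After draining 29% and refilling: 361 × 0.71 + 15 × 0.29 = 260.66 ppm.
Deficit to target: 296 − 260.66 = 35.34 mg/L.
As CaCO₃: 35.34 mg/L × 945,000 L = 33,400 g; ÷ 100.1 = 333.6 mol Ca²⁺.
Mass: 333.6 × 147 = 49,040 g.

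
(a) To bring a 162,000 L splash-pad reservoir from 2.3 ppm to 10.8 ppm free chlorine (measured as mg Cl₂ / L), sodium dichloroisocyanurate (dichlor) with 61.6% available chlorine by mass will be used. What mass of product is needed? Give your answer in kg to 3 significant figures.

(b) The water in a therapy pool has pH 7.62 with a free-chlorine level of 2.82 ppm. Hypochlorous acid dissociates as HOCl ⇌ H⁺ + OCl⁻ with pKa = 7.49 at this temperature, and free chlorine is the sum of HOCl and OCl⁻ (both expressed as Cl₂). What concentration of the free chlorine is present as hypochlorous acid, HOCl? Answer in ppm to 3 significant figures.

(a) 2.24 kg; (b) 1.20 ppm

(a) Chlorine deficit: 10.8 − 2.3 = 8.5 ppm = 8.5 mg/L as Cl₂.
(a) Cl₂ equivalent needed: 8.5 mg/L × 162,000 L = 1,377,000 mg = 1377 g.
(a) Product at 61.6% available chlorine: 1377 / 0.616 = 2235 g.

(b) [OCl⁻]/[HOCl] = 10^(pH − pKa) = 10^(7.62 − 7.49) = 10^0.13 = 1.349.
(b) Fraction as HOCl = 1 / (1 + 1.349) = 0.4257.
(b) HOCl = 0.4257 × 2.82 ppm = 1.201 ppm.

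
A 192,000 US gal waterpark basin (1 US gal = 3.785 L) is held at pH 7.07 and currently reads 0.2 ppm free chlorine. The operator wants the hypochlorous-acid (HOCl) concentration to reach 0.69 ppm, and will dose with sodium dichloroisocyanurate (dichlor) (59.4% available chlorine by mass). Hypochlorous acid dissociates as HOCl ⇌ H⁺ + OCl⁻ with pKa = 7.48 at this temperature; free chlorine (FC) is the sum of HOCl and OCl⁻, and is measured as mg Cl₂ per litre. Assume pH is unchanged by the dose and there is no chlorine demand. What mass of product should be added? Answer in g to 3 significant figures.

Volume: 192,000 US gal × 3.785 L/gal = 726,720 L.
[OCl⁻]/[HOCl] = 10^(pH − pKa) = 10^(7.07 − 7.48) = 0.389; fraction as HOCl = 1/(1 + 0.389) = 0.7199.
Free chlorine required for 0.69 ppm HOCl: 0.69 / 0.7199 = 0.9584 ppm.
FC to add: 0.9584 − 0.2 = 0.7584 mg/L as Cl₂.
Cl₂ equivalent: 0.7584 mg/L × 726,720 L = 551.2 g.
Product at 59.4% available Cl: 551.2 / 0.594 = 927.9 g.

928 g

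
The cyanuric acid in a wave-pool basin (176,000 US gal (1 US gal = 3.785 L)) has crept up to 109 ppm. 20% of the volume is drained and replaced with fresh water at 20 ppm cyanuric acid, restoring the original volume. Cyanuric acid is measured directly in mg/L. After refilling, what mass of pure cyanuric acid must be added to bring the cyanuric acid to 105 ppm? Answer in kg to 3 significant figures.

Volume: 176,000 US gal × 3.785 L/gal = 666,160 L.
After draining 20% and refilling: 109 × 0.80 + 20 × 0.20 = 91.2 ppm.
Deficit to target: 105 − 91.2 = 13.8 mg/L.
Mass: 13.8 mg/L × 666,160 L = 9193 g cyanuric acid.

9.19 kg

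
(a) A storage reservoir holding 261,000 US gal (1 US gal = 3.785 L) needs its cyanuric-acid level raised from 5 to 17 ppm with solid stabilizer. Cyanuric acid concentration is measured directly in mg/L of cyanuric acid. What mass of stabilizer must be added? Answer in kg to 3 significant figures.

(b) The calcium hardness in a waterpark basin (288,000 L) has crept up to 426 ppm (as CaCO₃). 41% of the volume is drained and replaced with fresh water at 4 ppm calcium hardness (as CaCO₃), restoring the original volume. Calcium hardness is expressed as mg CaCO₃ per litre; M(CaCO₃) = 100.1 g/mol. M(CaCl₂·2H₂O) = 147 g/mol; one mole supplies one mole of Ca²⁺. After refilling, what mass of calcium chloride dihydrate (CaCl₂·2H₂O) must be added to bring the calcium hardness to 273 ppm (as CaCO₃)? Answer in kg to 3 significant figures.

(a) 11.9 kg; (b) 8.47 kg

(a) Volume: 261,000 US gal × 3.785 L/gal = 987,885 L.
(a) CYA to add: (17 − 5) = 12 mg/L × 987,885 L = 11,850 g cyanuric acid.

(b) After draining 41% and refilling: 426 × 0.59 + 4 × 0.41 = 252.98 ppm.
(b) Deficit to target: 273 − 252.98 = 20.02 mg/L.
(b) As CaCO₃: 20.02 mg/L × 288,000 L = 5766 g; ÷ 100.1 = 57.6 mol Ca²⁺.
(b) Mass: 57.6 × 147 = 8467 g.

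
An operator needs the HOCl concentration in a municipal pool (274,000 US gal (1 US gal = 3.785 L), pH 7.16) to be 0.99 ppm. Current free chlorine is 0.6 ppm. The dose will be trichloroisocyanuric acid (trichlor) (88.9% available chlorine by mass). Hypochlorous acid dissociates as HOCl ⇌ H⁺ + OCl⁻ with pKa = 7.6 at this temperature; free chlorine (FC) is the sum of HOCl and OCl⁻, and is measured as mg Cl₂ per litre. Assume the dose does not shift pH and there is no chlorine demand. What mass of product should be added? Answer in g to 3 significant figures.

Volume: 274,000 US gal × 3.785 L/gal = 1,037,090 L.
[OCl⁻]/[HOCl] = 10^(pH − pKa) = 10^(7.16 − 7.6) = 0.3631; fraction as HOCl = 1/(1 + 0.3631) = 0.7336.
Free chlorine required for 0.99 ppm HOCl: 0.99 / 0.7336 = 1.349 ppm.
FC to add: 1.349 − 0.6 = 0.7494 mg/L as Cl₂.
Cl₂ equivalent: 0.7494 mg/L × 1,037,090 L = 777.2 g.
Product at 88.9% available Cl: 777.2 / 0.889 = 874.3 g.

874 g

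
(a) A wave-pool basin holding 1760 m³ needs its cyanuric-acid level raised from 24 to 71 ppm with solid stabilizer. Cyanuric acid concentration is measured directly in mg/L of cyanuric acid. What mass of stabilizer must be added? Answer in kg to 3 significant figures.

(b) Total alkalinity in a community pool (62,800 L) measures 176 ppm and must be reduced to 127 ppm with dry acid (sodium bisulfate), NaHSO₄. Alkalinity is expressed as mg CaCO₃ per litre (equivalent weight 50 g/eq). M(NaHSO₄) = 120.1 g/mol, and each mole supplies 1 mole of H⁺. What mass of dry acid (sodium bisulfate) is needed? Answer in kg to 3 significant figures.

(a) Volume: 1760 m³ = 1,760,000 L.
(a) CYA to add: (71 − 24) = 47 mg/L × 1,760,000 L = 82,720 g cyanuric acid.

(b) Alkalinity to neutralize: (176 − 127) = 49 mg/L as CaCO₃ × 62,800 L = 3077 g as CaCO₃.
(b) Equivalents of H⁺ required: 3077 ÷ 50 g/eq = 61.54 eq = 61.54 mol NaHSO₄.
(b) Mass of NaHSO₄: 61.54 × 120.1 = 7391 g.

(a) 82.7 kg; (b) 7.39 kg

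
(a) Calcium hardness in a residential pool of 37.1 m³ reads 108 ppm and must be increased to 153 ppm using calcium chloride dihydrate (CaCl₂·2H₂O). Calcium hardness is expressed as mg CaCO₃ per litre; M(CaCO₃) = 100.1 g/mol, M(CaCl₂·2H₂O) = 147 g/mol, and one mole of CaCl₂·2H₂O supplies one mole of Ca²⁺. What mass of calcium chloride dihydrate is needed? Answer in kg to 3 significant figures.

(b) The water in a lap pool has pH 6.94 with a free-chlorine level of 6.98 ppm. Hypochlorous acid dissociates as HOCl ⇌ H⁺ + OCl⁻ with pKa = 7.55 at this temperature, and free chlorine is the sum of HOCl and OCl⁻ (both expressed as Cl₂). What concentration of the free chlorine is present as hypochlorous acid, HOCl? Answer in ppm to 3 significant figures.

(a) 2.45 kg; (b) 5.60 ppm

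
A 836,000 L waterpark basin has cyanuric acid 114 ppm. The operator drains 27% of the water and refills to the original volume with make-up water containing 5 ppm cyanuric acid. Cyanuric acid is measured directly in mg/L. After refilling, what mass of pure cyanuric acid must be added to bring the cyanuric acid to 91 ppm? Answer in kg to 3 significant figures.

5.38 kg

After draining 27% and refilling: 114 × 0.73 + 5 × 0.27 = 84.57 ppm.
Deficit to target: 91 − 84.57 = 6.43 mg/L.
Mass: 6.43 mg/L × 836,000 L = 5375 g cyanuric acid.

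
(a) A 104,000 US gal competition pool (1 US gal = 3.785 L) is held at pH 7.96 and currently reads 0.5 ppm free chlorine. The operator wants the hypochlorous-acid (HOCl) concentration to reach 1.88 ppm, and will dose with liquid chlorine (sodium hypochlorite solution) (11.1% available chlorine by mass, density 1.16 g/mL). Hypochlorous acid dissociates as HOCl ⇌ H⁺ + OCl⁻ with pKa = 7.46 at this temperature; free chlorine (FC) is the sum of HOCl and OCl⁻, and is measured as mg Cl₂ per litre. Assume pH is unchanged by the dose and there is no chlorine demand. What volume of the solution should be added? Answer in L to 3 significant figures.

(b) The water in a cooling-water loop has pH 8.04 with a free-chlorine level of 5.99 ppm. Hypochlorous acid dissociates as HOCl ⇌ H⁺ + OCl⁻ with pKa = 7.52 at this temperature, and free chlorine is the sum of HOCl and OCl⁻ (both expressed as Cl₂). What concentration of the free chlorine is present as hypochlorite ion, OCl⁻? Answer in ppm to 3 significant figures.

(a) 22.4 L; (b) 4.60 ppm

(a) Volume: 104,000 US gal × 3.785 L/gal = 393,640 L.
(a) [OCl⁻]/[HOCl] = 10^(pH − pKa) = 10^(7.96 − 7.46) = 3.162; fraction as HOCl = 1/(1 + 3.162) = 0.2403.
(a) Free chlorine required for 1.88 ppm HOCl: 1.88 / 0.2403 = 7.825 ppm.
(a) FC to add: 7.825 − 0.5 = 7.325 mg/L as Cl₂.
(a) Cl₂ equivalent: 7.325 mg/L × 393,640 L = 2883 g.
(a) Product at 11.1% available Cl: 2883 / 0.111 = 25,980 g.
(a) Volume: 25,980 g ÷ 1.16 g/mL = 22,390 mL.

(b) [OCl⁻]/[HOCl] = 10^(pH − pKa) = 10^(8.04 − 7.52) = 10^0.52 = 3.311.
(b) Fraction as HOCl = 1 / (1 + 3.311) = 0.2319.
(b) OCl⁻ = (1 − 0.2319) × 5.99 ppm = 4.601 ppm.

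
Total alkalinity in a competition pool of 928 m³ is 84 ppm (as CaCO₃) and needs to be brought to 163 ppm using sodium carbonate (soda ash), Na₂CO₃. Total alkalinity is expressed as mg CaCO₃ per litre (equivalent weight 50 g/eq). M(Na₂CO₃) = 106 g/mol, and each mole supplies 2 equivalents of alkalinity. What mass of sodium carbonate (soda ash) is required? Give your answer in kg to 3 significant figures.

77.7 kg

Volume: 928 m³ = 928,000 L.
Alkalinity to add: (163 − 84) = 79 mg/L as CaCO₃ × 928,000 L = 73,310 g as CaCO₃.
Equivalents: 73,310 g ÷ 50 g/eq = 1466 eq.
Each mole of Na₂CO₃ supplies 2 eq, so 1466 / 2 = 733.1 mol.
Mass: 733.1 mol × 106 g/mol = 77,710 g.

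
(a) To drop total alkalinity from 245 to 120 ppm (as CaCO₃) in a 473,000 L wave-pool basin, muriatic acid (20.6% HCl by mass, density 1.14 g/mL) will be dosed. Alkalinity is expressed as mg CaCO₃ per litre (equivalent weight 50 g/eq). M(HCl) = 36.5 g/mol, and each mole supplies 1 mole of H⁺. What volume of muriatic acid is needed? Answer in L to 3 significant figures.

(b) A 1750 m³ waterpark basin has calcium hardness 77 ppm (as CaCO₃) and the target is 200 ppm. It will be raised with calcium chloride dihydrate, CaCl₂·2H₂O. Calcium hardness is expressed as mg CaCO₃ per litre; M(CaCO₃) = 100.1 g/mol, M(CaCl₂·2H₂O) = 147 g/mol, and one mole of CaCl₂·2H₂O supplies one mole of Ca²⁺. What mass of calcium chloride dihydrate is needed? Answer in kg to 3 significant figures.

(a) 184 L; (b) 316 kg

(a) Alkalinity to neutralize: (245 − 120) = 125 mg/L as CaCO₃ × 473,000 L = 59,120 g as CaCO₃.
(a) Equivalents of H⁺ required: 59,120 ÷ 50 g/eq = 1182 eq = 1182 mol HCl.
(a) Mass of HCl: 1182 × 36.5 = 43,160 g.
(a) Mass of 20.6% solution: 43,160 / 0.206 = 209,500 g.
(a) Volume: 209,500 g ÷ 1.14 g/mL = 183,800 mL.

(b) Volume: 1750 m³ = 1,750,000 L.
(b) Hardness to add: (200 − 77) = 123 mg/L as CaCO₃ × 1,750,000 L = 215,200 g as CaCO₃.
(b) Moles of Ca²⁺ (1 mol Ca²⁺ ≡ 1 mol CaCO₃): 215,200 / 100.1 g/mol = 2150 mol.
(b) Mass of CaCl₂·2H₂O: 2150 × 147 = 316,100 g.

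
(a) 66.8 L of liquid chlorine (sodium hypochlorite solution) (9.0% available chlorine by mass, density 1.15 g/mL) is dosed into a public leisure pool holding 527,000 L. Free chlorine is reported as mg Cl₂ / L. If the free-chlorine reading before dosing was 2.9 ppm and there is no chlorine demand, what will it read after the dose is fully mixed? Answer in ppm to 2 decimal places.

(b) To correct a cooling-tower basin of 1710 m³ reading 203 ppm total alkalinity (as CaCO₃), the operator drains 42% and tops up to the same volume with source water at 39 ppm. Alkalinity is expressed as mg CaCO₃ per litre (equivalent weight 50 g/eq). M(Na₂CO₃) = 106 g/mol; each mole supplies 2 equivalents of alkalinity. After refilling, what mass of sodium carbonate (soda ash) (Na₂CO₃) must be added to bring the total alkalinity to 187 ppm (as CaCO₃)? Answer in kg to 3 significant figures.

(a) Mass of solution: 66.8 L × 1000 mL/L × 1.15 g/mL = 76,820 g.
(a) Available chlorine delivered: 76,820 g × 0.09 = 6914 g as Cl₂.
(a) Concentration rise: 6914 g / 527,000 L = 13.12 mg/L = 13.12 ppm.
(a) Final FC: 2.9 + 13.12 = 16.02 ppm.

(b) Volume: 1710 m³ = 1,710,000 L.
(b) After draining 42% and refilling: 203 × 0.58 + 39 × 0.42 = 134.12 ppm.
(b) Deficit to target: 187 − 134.12 = 52.88 mg/L.
(b) As CaCO₃: 52.88 mg/L × 1,710,000 L = 90,420 g; ÷ 50 g/eq ÷ 2 = 904.2 mol Na₂CO₃.
(b) Mass: 904.2 × 106 = 95,850 g.

(a) 16.02 ppm; (b) 95.9 kg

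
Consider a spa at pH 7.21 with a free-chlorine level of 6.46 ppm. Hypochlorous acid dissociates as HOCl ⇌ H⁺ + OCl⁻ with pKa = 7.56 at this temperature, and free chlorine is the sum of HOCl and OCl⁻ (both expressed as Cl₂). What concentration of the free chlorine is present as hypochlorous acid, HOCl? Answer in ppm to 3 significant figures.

4.47 ppm

[OCl⁻]/[HOCl] = 10^(pH − pKa) = 10^(7.21 − 7.56) = 10^-0.35 = 0.4467.
Fraction as HOCl = 1 / (1 + 0.4467) = 0.6912.
HOCl = 0.6912 × 6.46 ppm = 4.465 ppm.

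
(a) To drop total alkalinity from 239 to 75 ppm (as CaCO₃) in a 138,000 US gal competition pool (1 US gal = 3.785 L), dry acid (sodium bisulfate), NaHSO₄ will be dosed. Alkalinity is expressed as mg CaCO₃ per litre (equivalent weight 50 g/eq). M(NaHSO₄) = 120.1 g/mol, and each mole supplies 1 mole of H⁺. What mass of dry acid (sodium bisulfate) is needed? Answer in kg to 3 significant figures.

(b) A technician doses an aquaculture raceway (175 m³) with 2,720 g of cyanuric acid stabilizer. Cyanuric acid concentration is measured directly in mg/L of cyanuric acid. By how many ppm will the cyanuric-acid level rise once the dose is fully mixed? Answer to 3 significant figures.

(a) 206 kg; (b) 15.5 ppm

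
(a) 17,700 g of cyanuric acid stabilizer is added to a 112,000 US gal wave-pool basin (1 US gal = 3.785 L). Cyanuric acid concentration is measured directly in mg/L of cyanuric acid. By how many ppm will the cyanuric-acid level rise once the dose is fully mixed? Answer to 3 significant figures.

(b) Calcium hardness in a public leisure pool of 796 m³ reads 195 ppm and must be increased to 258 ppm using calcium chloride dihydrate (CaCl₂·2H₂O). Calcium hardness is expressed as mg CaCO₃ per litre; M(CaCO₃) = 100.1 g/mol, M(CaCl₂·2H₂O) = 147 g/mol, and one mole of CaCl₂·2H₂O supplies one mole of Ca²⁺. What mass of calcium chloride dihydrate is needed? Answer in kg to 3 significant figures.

(a) 41.8 ppm; (b) 73.6 kg

(a) Volume: 112,000 US gal × 3.785 L/gal = 423,920 L.
(a) Rise: 17,700 g / 423,920 L × 1000 = 41.75 mg/L.

(b) Volume: 796 m³ = 796,000 L.
(b) Hardness to add: (258 − 195) = 63 mg/L as CaCO₃ × 796,000 L = 50,150 g as CaCO₃.
(b) Moles of Ca²⁺ (1 mol Ca²⁺ ≡ 1 mol CaCO₃): 50,150 / 100.1 g/mol = 501 mol.
(b) Mass of CaCl₂·2H₂O: 501 × 147 = 73,640 g.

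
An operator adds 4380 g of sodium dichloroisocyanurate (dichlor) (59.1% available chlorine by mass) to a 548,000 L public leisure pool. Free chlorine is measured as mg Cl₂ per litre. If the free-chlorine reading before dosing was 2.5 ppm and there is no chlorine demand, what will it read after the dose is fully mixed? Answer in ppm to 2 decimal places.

Available chlorine delivered: 4380 g × 0.591 = 2589 g as Cl₂.
Concentration rise: 2589 g / 548,000 L = 4.724 mg/L = 4.72 ppm.
Final FC: 2.5 + 4.72 = 7.22 ppm.

7.22 ppm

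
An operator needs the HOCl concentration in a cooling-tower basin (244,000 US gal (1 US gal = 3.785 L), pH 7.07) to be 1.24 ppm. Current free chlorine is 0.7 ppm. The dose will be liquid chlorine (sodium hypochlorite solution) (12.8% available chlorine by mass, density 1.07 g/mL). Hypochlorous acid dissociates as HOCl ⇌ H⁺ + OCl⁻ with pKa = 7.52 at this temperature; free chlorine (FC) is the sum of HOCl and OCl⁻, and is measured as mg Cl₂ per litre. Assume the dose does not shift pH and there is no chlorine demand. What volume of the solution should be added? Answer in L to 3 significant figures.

Volume: 244,000 US gal × 3.785 L/gal = 923,540 L.
[OCl⁻]/[HOCl] = 10^(pH − pKa) = 10^(7.07 − 7.52) = 0.3548; fraction as HOCl = 1/(1 + 0.3548) = 0.7381.
Free chlorine required for 1.24 ppm HOCl: 1.24 / 0.7381 = 1.68 ppm.
FC to add: 1.68 − 0.7 = 0.98 mg/L as Cl₂.
Cl₂ equivalent: 0.98 mg/L × 923,540 L = 905 g.
Product at 12.8% available Cl: 905 / 0.128 = 7071 g.
Volume: 7071 g ÷ 1.07 g/mL = 6608 mL.

6.61 L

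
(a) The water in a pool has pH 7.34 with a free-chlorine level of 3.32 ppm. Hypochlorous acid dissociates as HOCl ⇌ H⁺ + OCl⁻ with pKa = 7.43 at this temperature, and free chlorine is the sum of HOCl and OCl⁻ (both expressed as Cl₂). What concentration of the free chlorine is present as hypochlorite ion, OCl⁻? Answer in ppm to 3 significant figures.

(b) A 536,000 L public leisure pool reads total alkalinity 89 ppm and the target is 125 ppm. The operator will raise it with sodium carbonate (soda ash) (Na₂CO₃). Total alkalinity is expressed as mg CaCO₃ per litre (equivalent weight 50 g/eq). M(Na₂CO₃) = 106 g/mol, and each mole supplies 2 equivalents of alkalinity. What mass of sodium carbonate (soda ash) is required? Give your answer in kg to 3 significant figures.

(a) 1.49 ppm; (b) 20.5 kg

(a) [OCl⁻]/[HOCl] = 10^(pH − pKa) = 10^(7.34 − 7.43) = 10^-0.09 = 0.8128.
(a) Fraction as HOCl = 1 / (1 + 0.8128) = 0.5516.
(a) OCl⁻ = (1 − 0.5516) × 3.32 ppm = 1.489 ppm.

(b) Alkalinity to add: (125 − 89) = 36 mg/L as CaCO₃ × 536,000 L = 19,300 g as CaCO₃.
(b) Equivalents: 19,300 g ÷ 50 g/eq = 385.9 eq.
(b) Each mole of Na₂CO₃ supplies 2 eq, so 385.9 / 2 = 193 mol.
(b) Mass: 193 mol × 106 g/mol = 20,450 g.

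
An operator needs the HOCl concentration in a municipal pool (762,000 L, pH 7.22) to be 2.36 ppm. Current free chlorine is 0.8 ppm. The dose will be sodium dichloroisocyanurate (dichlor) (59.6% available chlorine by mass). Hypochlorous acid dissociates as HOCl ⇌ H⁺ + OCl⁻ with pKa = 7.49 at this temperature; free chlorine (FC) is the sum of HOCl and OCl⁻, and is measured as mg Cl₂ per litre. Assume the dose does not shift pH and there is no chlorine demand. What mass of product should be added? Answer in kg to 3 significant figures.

3.61 kg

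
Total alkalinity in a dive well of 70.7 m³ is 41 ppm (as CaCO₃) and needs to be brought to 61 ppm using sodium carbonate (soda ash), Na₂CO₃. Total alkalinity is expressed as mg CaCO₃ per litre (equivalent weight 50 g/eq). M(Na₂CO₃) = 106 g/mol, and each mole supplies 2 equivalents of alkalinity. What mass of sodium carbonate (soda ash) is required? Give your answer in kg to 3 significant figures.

Volume: 70.7 m³ = 70,700 L.
Alkalinity to add: (61 − 41) = 20 mg/L as CaCO₃ × 70,700 L = 1414 g as CaCO₃.
Equivalents: 1414 g ÷ 50 g/eq = 28.28 eq.
Each mole of Na₂CO₃ supplies 2 eq, so 28.28 / 2 = 14.14 mol.
Mass: 14.14 mol × 106 g/mol = 1499 g.

1.50 kg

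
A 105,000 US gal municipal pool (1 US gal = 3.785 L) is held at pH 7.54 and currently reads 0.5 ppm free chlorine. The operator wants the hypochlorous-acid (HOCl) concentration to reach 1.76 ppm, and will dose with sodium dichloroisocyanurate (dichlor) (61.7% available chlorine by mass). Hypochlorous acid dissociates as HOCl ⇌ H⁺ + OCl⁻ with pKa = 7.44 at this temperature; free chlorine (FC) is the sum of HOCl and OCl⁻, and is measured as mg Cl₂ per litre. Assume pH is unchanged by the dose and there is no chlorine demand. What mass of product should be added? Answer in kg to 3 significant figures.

Volume: 105,000 US gal × 3.785 L/gal = 397,425 L.
[OCl⁻]/[HOCl] = 10^(pH − pKa) = 10^(7.54 − 7.44) = 1.259; fraction as HOCl = 1/(1 + 1.259) = 0.4427.
Free chlorine required for 1.76 ppm HOCl: 1.76 / 0.4427 = 3.976 ppm.
FC to add: 3.976 − 0.5 = 3.476 mg/L as Cl₂.
Cl₂ equivalent: 3.476 mg/L × 397,425 L = 1381 g.
Product at 61.7% available Cl: 1381 / 0.617 = 2239 g.

2.24 kg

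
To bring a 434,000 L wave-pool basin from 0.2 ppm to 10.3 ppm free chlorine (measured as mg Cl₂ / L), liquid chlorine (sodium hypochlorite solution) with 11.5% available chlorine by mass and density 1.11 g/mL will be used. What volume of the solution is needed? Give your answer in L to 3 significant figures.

34.3 L

Chlorine deficit: 10.3 − 0.2 = 10.1 ppm = 10.1 mg/L as Cl₂.
Cl₂ equivalent needed: 10.1 mg/L × 434,000 L = 4,383,000 mg = 4383 g.
Product at 11.5% available chlorine: 4383 / 0.115 = 38,120 g.
Volume at density 1.11 g/mL: 38,120 g ÷ 1.11 g/mL = 34,340 mL.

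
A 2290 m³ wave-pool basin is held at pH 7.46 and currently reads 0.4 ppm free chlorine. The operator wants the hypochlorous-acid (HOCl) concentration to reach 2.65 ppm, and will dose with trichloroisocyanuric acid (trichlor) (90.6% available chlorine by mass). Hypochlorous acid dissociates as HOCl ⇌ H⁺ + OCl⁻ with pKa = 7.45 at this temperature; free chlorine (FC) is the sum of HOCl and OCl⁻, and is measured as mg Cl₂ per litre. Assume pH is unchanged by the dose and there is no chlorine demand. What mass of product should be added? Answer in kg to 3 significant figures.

12.5 kg

Volume: 2290 m³ = 2,290,000 L.
[OCl⁻]/[HOCl] = 10^(pH − pKa) = 10^(7.46 − 7.45) = 1.023; fraction as HOCl = 1/(1 + 1.023) = 0.4942.
Free chlorine required for 2.65 ppm HOCl: 2.65 / 0.4942 = 5.362 ppm.
FC to add: 5.362 − 0.4 = 4.962 mg/L as Cl₂.
Cl₂ equivalent: 4.962 mg/L × 2,290,000 L = 11,360 g.
Product at 90.6% available Cl: 11,360 / 0.906 = 12,540 g.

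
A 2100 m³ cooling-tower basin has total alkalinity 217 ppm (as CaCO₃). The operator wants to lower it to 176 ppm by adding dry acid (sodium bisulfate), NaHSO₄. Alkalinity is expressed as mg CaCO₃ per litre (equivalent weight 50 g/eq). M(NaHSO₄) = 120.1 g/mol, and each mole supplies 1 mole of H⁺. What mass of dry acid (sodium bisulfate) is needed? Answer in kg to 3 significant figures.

Volume: 2100 m³ = 2,100,000 L.
Alkalinity to neutralize: (217 − 176) = 41 mg/L as CaCO₃ × 2,100,000 L = 86,100 g as CaCO₃.
Equivalents of H⁺ required: 86,100 ÷ 50 g/eq = 1722 eq = 1722 mol NaHSO₄.
Mass of NaHSO₄: 1722 × 120.1 = 206,800 g.

207 kg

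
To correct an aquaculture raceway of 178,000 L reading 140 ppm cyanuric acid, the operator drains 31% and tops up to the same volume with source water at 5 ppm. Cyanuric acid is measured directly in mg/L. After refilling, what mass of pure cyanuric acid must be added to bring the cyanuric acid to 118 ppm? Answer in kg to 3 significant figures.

3.53 kg

After draining 31% and refilling: 140 × 0.69 + 5 × 0.31 = 98.15 ppm.
Deficit to target: 118 − 98.15 = 19.85 mg/L.
Mass: 19.85 mg/L × 178,000 L = 3533 g cyanuric acid.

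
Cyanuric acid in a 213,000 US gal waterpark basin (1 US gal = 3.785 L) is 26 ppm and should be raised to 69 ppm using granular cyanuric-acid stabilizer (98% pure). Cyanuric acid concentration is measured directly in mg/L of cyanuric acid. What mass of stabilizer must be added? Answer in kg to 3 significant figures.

35.4 kg

Volume: 213,000 US gal × 3.785 L/gal = 806,205 L.
CYA to add: (69 − 26) = 43 mg/L × 806,205 L = 34,670 g cyanuric acid.
At 98% purity: 34,670 / 0.98 = 35,370 g product.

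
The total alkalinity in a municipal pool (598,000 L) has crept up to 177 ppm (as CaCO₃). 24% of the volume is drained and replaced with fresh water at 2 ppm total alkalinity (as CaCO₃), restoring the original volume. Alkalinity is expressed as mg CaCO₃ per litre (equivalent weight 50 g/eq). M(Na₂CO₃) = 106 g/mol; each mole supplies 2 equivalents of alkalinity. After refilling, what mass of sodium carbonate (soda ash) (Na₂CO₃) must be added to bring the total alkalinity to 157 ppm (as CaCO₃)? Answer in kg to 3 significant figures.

13.9 kg

After draining 24% and refilling: 177 × 0.76 + 2 × 0.24 = 135 ppm.
Deficit to target: 157 − 135 = 22 mg/L.
As CaCO₃: 22 mg/L × 598,000 L = 13,160 g; ÷ 50 g/eq ÷ 2 = 131.6 mol Na₂CO₃.
Mass: 131.6 × 106 = 13,950 g.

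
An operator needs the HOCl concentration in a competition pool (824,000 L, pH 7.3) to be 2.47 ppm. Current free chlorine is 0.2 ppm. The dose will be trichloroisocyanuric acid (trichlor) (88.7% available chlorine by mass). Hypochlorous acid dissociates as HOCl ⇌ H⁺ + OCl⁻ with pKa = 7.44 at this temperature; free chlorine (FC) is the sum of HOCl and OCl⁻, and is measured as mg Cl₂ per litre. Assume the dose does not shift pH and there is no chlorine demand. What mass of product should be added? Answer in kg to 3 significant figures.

3.77 kg

[OCl⁻]/[HOCl] = 10^(pH − pKa) = 10^(7.3 − 7.44) = 0.7244; fraction as HOCl = 1/(1 + 0.7244) = 0.5799.
Free chlorine required for 2.47 ppm HOCl: 2.47 / 0.5799 = 4.259 ppm.
FC to add: 4.259 − 0.2 = 4.059 mg/L as Cl₂.
Cl₂ equivalent: 4.059 mg/L × 824,000 L = 3345 g.
Product at 88.7% available Cl: 3345 / 0.887 = 3771 g.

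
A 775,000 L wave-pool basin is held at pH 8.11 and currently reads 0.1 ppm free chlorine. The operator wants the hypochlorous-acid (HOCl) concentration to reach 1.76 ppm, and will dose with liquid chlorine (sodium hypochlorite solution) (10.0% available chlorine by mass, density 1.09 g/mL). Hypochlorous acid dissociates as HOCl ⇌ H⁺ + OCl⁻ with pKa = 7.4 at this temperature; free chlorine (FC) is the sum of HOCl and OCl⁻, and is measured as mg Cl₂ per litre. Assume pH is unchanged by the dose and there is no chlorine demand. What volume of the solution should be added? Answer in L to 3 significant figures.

[OCl⁻]/[HOCl] = 10^(pH − pKa) = 10^(8.11 − 7.4) = 5.129; fraction as HOCl = 1/(1 + 5.129) = 0.1632.
Free chlorine required for 1.76 ppm HOCl: 1.76 / 0.1632 = 10.79 ppm.
FC to add: 10.79 − 0.1 = 10.69 mg/L as Cl₂.
Cl₂ equivalent: 10.69 mg/L × 775,000 L = 8282 g.
Product at 10.0% available Cl: 8282 / 0.1 = 82,820 g.
Volume: 82,820 g ÷ 1.09 g/mL = 75,980 mL.

76.0 L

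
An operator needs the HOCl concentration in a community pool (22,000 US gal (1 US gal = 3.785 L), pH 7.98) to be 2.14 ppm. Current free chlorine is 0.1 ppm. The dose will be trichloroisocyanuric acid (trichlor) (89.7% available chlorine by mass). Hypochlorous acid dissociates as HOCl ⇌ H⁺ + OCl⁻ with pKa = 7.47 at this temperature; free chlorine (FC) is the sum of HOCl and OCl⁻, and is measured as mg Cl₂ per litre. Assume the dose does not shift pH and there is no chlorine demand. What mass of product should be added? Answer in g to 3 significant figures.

832 g

Volume: 22,000 US gal × 3.785 L/gal = 83,270 L.
[OCl⁻]/[HOCl] = 10^(pH − pKa) = 10^(7.98 − 7.47) = 3.236; fraction as HOCl = 1/(1 + 3.236) = 0.2361.
Free chlorine required for 2.14 ppm HOCl: 2.14 / 0.2361 = 9.065 ppm.
FC to add: 9.065 − 0.1 = 8.965 mg/L as Cl₂.
Cl₂ equivalent: 8.965 mg/L × 83,270 L = 746.5 g.
Product at 89.7% available Cl: 746.5 / 0.897 = 832.2 g.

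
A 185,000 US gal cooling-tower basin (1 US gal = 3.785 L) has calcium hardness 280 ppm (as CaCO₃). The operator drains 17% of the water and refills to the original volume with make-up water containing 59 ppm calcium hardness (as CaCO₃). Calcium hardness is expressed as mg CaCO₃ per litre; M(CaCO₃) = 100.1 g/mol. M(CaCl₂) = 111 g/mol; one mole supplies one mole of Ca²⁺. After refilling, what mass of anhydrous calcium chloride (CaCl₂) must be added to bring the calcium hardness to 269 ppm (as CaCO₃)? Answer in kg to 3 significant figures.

Volume: 185,000 US gal × 3.785 L/gal = 700,225 L.
After draining 17% and refilling: 280 × 0.83 + 59 × 0.17 = 242.43 ppm.
Deficit to target: 269 − 242.43 = 26.57 mg/L.
As CaCO₃: 26.57 mg/L × 700,225 L = 18,600 g; ÷ 100.1 = 185.9 mol Ca²⁺.
Mass: 185.9 × 111 = 20,630 g.

20.6 kg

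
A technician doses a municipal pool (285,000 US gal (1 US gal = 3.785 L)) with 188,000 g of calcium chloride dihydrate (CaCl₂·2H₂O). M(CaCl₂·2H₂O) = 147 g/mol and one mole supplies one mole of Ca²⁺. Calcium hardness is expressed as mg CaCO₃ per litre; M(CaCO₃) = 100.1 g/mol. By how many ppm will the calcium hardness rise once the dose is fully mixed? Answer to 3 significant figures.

Volume: 285,000 US gal × 3.785 L/gal = 1,078,725 L.
Moles of Ca²⁺: 188,000 g ÷ 147 g/mol = 1279 mol.
As CaCO₃: 1279 mol × 100.1 g/mol = 128,000 g.
Rise: 128,000 g / 1,078,725 L × 1000 = 118.7 mg/L.

119 ppm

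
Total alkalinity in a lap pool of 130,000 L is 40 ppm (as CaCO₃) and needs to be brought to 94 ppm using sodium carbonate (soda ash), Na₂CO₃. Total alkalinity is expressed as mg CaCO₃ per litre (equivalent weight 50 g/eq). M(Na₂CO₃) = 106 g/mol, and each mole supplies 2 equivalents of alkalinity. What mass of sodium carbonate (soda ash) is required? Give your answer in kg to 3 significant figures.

7.44 kg

Alkalinity to add: (94 − 40) = 54 mg/L as CaCO₃ × 130,000 L = 7020 g as CaCO₃.
Equivalents: 7020 g ÷ 50 g/eq = 140.4 eq.
Each mole of Na₂CO₃ supplies 2 eq, so 140.4 / 2 = 70.2 mol.
Mass: 70.2 mol × 106 g/mol = 7441 g.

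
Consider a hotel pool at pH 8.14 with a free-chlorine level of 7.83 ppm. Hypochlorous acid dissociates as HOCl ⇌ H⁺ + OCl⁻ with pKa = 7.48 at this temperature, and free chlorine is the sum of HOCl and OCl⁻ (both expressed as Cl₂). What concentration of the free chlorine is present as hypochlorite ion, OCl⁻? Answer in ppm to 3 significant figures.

6.42 ppm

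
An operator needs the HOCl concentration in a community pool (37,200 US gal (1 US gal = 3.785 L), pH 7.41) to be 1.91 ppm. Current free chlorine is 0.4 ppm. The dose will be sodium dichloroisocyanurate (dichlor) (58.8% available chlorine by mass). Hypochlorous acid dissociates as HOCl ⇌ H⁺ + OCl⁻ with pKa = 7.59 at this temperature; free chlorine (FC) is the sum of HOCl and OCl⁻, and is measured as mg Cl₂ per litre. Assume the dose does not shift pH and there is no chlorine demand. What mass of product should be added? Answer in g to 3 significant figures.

664 g

Volume: 37,200 US gal × 3.785 L/gal = 140,802 L.
[OCl⁻]/[HOCl] = 10^(pH − pKa) = 10^(7.41 − 7.59) = 0.6607; fraction as HOCl = 1/(1 + 0.6607) = 0.6022.
Free chlorine required for 1.91 ppm HOCl: 1.91 / 0.6022 = 3.172 ppm.
FC to add: 3.172 − 0.4 = 2.772 mg/L as Cl₂.
Cl₂ equivalent: 2.772 mg/L × 140,802 L = 390.3 g.
Product at 58.8% available Cl: 390.3 / 0.588 = 663.8 g.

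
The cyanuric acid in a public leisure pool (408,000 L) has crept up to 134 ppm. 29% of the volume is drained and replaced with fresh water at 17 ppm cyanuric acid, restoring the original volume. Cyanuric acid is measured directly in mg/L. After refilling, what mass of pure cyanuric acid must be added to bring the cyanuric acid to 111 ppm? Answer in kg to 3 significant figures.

After draining 29% and refilling: 134 × 0.71 + 17 × 0.29 = 100.07 ppm.
Deficit to target: 111 − 100.07 = 10.93 mg/L.
Mass: 10.93 mg/L × 408,000 L = 4459 g cyanuric acid.

4.46 kg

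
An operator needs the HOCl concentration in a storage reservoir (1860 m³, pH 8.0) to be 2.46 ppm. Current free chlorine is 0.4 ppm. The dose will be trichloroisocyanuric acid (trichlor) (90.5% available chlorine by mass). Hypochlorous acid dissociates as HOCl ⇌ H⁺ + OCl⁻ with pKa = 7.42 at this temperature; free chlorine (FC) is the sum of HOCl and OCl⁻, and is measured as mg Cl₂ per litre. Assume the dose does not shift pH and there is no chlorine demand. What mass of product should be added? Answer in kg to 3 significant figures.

23.5 kg

Volume: 1860 m³ = 1,860,000 L.
[OCl⁻]/[HOCl] = 10^(pH − pKa) = 10^(8.0 − 7.42) = 3.802; fraction as HOCl = 1/(1 + 3.802) = 0.2083.
Free chlorine required for 2.46 ppm HOCl: 2.46 / 0.2083 = 11.81 ppm.
FC to add: 11.81 − 0.4 = 11.41 mg/L as Cl₂.
Cl₂ equivalent: 11.41 mg/L × 1,860,000 L = 21,230 g.
Product at 90.5% available Cl: 21,230 / 0.905 = 23,460 g.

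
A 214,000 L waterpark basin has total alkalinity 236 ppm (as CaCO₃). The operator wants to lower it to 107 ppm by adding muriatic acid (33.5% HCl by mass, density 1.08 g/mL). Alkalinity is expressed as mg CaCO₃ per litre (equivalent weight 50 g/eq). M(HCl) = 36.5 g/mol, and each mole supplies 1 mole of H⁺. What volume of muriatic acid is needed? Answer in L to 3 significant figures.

55.7 L

Alkalinity to neutralize: (236 − 107) = 129 mg/L as CaCO₃ × 214,000 L = 27,610 g as CaCO₃.
Equivalents of H⁺ required: 27,610 ÷ 50 g/eq = 552.1 eq = 552.1 mol HCl.
Mass of HCl: 552.1 × 36.5 = 20,150 g.
Mass of 33.5% solution: 20,150 / 0.335 = 60,160 g.
Volume: 60,160 g ÷ 1.08 g/mL = 55,700 mL.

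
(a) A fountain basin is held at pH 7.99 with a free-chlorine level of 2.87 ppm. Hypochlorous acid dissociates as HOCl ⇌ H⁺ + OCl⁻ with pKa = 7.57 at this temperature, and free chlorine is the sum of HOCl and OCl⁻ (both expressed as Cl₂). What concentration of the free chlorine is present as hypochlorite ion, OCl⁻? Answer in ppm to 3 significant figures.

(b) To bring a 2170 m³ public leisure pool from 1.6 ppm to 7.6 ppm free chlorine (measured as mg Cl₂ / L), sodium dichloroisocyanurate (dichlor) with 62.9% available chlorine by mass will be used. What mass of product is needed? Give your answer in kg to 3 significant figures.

(a) [OCl⁻]/[HOCl] = 10^(pH − pKa) = 10^(7.99 − 7.57) = 10^0.42 = 2.63.
(a) Fraction as HOCl = 1 / (1 + 2.63) = 0.2755.
(a) OCl⁻ = (1 − 0.2755) × 2.87 ppm = 2.079 ppm.

(b) Volume: 2170 m³ = 2,170,000 L.
(b) Chlorine deficit: 7.6 − 1.6 = 6 ppm = 6 mg/L as Cl₂.
(b) Cl₂ equivalent needed: 6 mg/L × 2,170,000 L = 13,020,000 mg = 13,020 g.
(b) Product at 62.9% available chlorine: 13,020 / 0.629 = 20,700 g.

(a) 2.08 ppm; (b) 20.7 kg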